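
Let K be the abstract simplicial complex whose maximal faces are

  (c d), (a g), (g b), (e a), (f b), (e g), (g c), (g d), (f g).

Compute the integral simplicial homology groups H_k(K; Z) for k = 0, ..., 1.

H_0 = Z,  H_1 = Z^3.

Fix the vertex order a < b < c < d < e < f < g and write every simplex with vertices in increasing order. Then dim K = 1 and the simplices of K are:

  0-simplices (7): a, b, c, d, e, f, g
  1-simplices (9): ae, ag, bf, bg, cd, cg, dg, eg, fg

so the chain groups are C_0 ≅ Z^7, C_1 ≅ Z^9.

∂_1: C_1 → C_0 maps an edge to its endpoints' difference, ∂[p,q] = q − p. For instance
  ∂cg = g − c.
As a 7×9 matrix over Z this has rank 6, with invariant factors (1,1,1,1,1,1).

Reading off H_k = ker ∂_k / im ∂_{k+1}:

  H_0: rank C_0 − rank ∂_1 = 7 − 6 = 1, and the invariant factors of ∂_1 are all 1, so H_0 ≅ Z.
  H_1: rank ker ∂_1 − rank ∂_2 = (9 − 6) − 0 = 3, and there is no ∂_2, so H_1 ≅ Z^3.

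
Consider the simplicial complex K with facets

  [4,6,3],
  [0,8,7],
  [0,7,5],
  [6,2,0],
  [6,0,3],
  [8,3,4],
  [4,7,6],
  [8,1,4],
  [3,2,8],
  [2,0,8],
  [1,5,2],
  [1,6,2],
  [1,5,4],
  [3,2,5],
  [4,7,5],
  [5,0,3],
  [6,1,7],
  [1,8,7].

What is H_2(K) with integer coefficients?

H_2 ≅ 0.

Order the vertices as 0 < 1 < 2 < 3 < 4 < 5 < 6 < 7 < 8. Listing each simplex with vertices in this order, K has dimension 2 with simplices:

  0-simplices (9): [0], [1], [2], [3], [4], [5], [6], [7], [8]
  1-simplices (27): (27 of them)
  2-simplices (18): [0,2,6], [0,2,8], [0,3,5], [0,3,6], [0,5,7], [0,7,8], [1,2,5], [1,2,6], [1,4,5], [1,4,8], [1,6,7], [1,7,8], [2,3,5], [2,3,8], [3,4,6], [3,4,8], [4,5,7], [4,6,7]

giving chain groups C_0 ≅ Z^9, C_1 ≅ Z^27, C_2 ≅ Z^18.

∂_1: C_1 → C_0 is given by ∂[p,q] = [q] − [p].
The 9×27 boundary matrix has rank 8 and Smith normal form diag(1,1,1,1,1,1,1,1).

Boundary ∂_2: C_2 → C_1 acts by ∂[p,q,r] = [q,r] − [p,r] + [p,q]. For instance
  ∂[3,4,6] = [4,6] − [3,6] + [3,4],
  ∂[0,2,8] = [2,8] − [0,8] + [0,2].
As a 27×18 matrix over Z this has rank 18, with invariant factors (1,1,1,1,1,1,1,1,1,1,1,1,1,1,1,1,1,2).

Now H_k = ker ∂_k / im ∂_{k+1}, so:

  H_2: rank ker ∂_2 − rank ∂_3 = (18 − 18) − 0 = 0, and there is no ∂_3, so H_2 ≅ 0.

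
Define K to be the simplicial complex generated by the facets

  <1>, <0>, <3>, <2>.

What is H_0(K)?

H_0 ≅ Z^4.

K has 4 vertices.
rank ∂_0 = 0, rank ∂_1 = 0 ⇒ b_0 = 4 − 0 − 0 = 4. So H_0 ≅ Z^4.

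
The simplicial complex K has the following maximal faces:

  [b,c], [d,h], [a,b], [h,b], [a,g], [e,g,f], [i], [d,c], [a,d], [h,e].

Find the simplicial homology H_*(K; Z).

Fix the vertex order a < b < c < d < e < f < g < h < i and write every simplex with vertices in increasing order. Then dim K = 2 and the simplices of K are:

  0-simplices (9): a, b, c, d, e, f, g, h, i
  1-simplices (11): ab, ad, ag, bc, bh, cd, dh, ef, eg, eh, fg
  2-simplices (1): efg

Hence C_0 ≅ Z^9, C_1 ≅ Z^11, C_2 ≅ Z^1.

∂_1: C_1 → C_0 sends each edge [p,q] (with p < q) to q − p. For instance
  ∂ab = b − a.
The resulting 9×11 matrix has rank 7, and its Smith normal form has invariant factors (1,1,1,1,1,1,1).

Boundary ∂_2: C_2 → C_1 maps a triangle to the signed sum of its edges. For instance
  ∂efg = fg − eg + ef.
The 11×1 boundary matrix has rank 1 and Smith normal form diag(1).

From H_k ≅ ker(∂_k) / im(∂_{k+1}) we obtain:

  H_0: rank C_0 − rank ∂_1 = 9 − 7 = 2, and the invariant factors of ∂_1 are all 1, so H_0 = Z^2.
  H_1: rank ker ∂_1 − rank ∂_2 = (11 − 7) − 1 = 3, and the invariant factors of ∂_2 are all 1, so H_1 = Z^3.
  H_2: rank ker ∂_2 − rank ∂_3 = (1 − 1) − 0 = 0, and there is no ∂_3, so H_2 = 0.

H_0 ≅ Z^2,  H_1 ≅ Z^3,  H_2 = 0.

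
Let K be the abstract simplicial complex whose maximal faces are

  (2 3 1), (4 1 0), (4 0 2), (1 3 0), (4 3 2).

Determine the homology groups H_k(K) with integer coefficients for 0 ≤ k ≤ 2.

We work with the vertex ordering 0 < 1 < 2 < 3 < 4. The simplices of K, each written with vertices in increasing order, are:

  0-simplices (5): [0], [1], [2], [3], [4]
  1-simplices (10): [0,1], [0,2], [0,3], [0,4], [1,2], [1,3], [1,4], [2,3], [2,4], [3,4]
  2-simplices (5): [0,1,3], [0,1,4], [0,2,4], [1,2,3], [2,3,4]

so the chain groups are C_0 ≅ Z^5, C_1 ≅ Z^10, C_2 ≅ Z^5.

The boundary map ∂_1: C_1 → C_0 sends each edge [p,q] (with p < q) to q − p.
As a 5×10 matrix over Z this has rank 4, with invariant factors (1,1,1,1).

∂_2: C_2 → C_1 maps a triangle to the signed sum of its edges. For instance
  ∂[2,3,4] = [3,4] − [2,4] + [2,3],
  ∂[0,1,4] = [1,4] − [0,4] + [0,1].
As a 10×5 matrix over Z this has rank 5, with invariant factors (1,1,1,1,1).

Now H_k = ker ∂_k / im ∂_{k+1}, so:

  H_0: rank C_0 − rank ∂_1 = 5 − 4 = 1, and the invariant factors of ∂_1 are all 1, so H_0 ≅ Z.
  H_1: rank ker ∂_1 − rank ∂_2 = (10 − 4) − 5 = 1, and the invariant factors of ∂_2 are all 1, so H_1 ≅ Z.
  H_2: rank ker ∂_2 − rank ∂_3 = (5 − 5) − 0 = 0, and there is no ∂_3, so H_2 ≅ 0.

As a check, the Euler characteristic is 5 − 10 + 5 = 0, which agrees with 1 − 1 + 0 = 0.

H_0 = Z,  H_1 = Z,  H_2 = 0.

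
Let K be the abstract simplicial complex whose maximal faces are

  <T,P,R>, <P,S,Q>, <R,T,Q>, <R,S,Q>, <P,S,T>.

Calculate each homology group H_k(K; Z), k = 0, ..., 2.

H_0 = Z,  H_1 = Z,  H_2 = 0.

We work with the vertex ordering P < Q < R < S < T. The simplices of K, each written with vertices in increasing order, are:

  0-simplices (5): P, Q, R, S, T
  1-simplices (10): PQ, PR, PS, PT, QR, QS, QT, RS, RT, ST
  2-simplices (5): PQS, PRT, PST, QRS, QRT

giving chain groups C_0 ≅ Z^5, C_1 ≅ Z^10, C_2 ≅ Z^5.

The boundary map ∂_1: C_1 → C_0 is given by ∂[p,q] = [q] − [p]. For instance
  ∂RS = S − R.
The 5×10 boundary matrix has rank 4 and Smith normal form diag(1,1,1,1).

The boundary map ∂_2: C_2 → C_1 maps a triangle to the signed sum of its edges. For instance
  ∂PRT = RT − PT + PR,
  ∂QRT = RT − QT + QR.
This gives a 10×5 integer matrix of rank 5; reducing to Smith normal form yields diagonal entries (1,1,1,1,1).

Computing H_k = (kernel of ∂_k) / (image of ∂_{k+1}):

  H_0: rank C_0 − rank ∂_1 = 5 − 4 = 1, and the invariant factors of ∂_1 are all 1, so H_0 ≅ Z.
  H_1: rank ker ∂_1 − rank ∂_2 = (10 − 4) − 5 = 1, and the invariant factors of ∂_2 are all 1, so H_1 ≅ Z.
  H_2: rank ker ∂_2 − rank ∂_3 = (5 − 5) − 0 = 0, and there is no ∂_3, so H_2 ≅ 0.

As a check, the Euler characteristic is 5 − 10 + 5 = 0, which agrees with 1 − 1 + 0 = 0.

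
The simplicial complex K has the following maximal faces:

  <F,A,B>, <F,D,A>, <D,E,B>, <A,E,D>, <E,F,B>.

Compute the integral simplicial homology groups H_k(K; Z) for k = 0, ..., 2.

Order the vertices as A < B < D < E < F. Listing each simplex with vertices in this order, K has dimension 2 with simplices:

  0-simplices (5): A, B, D, E, F
  1-simplices (10): AB, AD, AE, AF, BD, BE, BF, DE, DF, EF
  2-simplices (5): ABF, ADE, ADF, BDE, BEF

giving chain groups C_0 ≅ Z^5, C_1 ≅ Z^10, C_2 ≅ Z^5.

The boundary map ∂_1: C_1 → C_0 is given by ∂[p,q] = [q] − [p]. For instance
  ∂AD = D − A.
As a 5×10 matrix over Z this has rank 4, with invariant factors (1,1,1,1).

The boundary map ∂_2: C_2 → C_1 maps a triangle to the signed sum of its edges. For instance
  ∂BDE = DE − BE + BD,
  ∂ABF = BF − AF + AB.
As a 10×5 matrix over Z this has rank 5, with invariant factors (1,1,1,1,1).

Now H_k = ker ∂_k / im ∂_{k+1}, so:

  H_0: rank C_0 − rank ∂_1 = 5 − 4 = 1, and the invariant factors of ∂_1 are all 1, so H_0 = Z.
  H_1: rank ker ∂_1 − rank ∂_2 = (10 − 4) − 5 = 1, and the invariant factors of ∂_2 are all 1, so H_1 = Z.
  H_2: rank ker ∂_2 − rank ∂_3 = (5 − 5) − 0 = 0, and there is no ∂_3, so H_2 = 0.

As a check, the Euler characteristic is 5 − 10 + 5 = 0, which agrees with 1 − 1 + 0 = 0.
(K is a triangulation of the Möbius band.)

H_0 ≅ Z,  H_1 ≅ Z,  H_2 = 0.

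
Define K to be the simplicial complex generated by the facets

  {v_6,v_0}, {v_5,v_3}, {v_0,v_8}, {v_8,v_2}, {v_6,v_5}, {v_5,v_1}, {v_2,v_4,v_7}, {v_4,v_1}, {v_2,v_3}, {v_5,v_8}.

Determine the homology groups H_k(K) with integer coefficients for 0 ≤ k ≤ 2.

H_0 ≅ Z,  H_1 ≅ Z^3,  H_2 = 0.

K has 9 vertices, 12 edges, 1 triangle.
rank ∂_0 = 0, rank ∂_1 = 8 ⇒ b_0 = 9 − 0 − 8 = 1; all invariant factors of ∂_1 are 1 so no torsion. So H_0 = Z.
rank ∂_1 = 8, rank ∂_2 = 1 ⇒ b_1 = 12 − 8 − 1 = 3; all invariant factors of ∂_2 are 1 so no torsion. So H_1 = Z^3.
rank ∂_2 = 1, rank ∂_3 = 0 ⇒ b_2 = 1 − 1 − 0 = 0. So H_2 = 0.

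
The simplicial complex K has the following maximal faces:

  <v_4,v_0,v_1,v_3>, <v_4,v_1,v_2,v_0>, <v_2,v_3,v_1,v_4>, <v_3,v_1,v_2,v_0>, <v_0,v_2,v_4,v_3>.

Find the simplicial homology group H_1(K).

Take the total order v_0 < v_1 < v_2 < v_3 < v_4 on the vertex set. Then K (dimension 3) consists of the simplices:

  0-simplices (5): [v_0], [v_1], [v_2], [v_3], [v_4]
  1-simplices (10): [v_0,v_1], [v_0,v_2], [v_0,v_3], [v_0,v_4], [v_1,v_2], [v_1,v_3], [v_1,v_4], [v_2,v_3], [v_2,v_4], [v_3,v_4]
  2-simplices (10): [v_0,v_1,v_2], [v_0,v_1,v_3], [v_0,v_1,v_4], [v_0,v_2,v_3], [v_0,v_2,v_4], [v_0,v_3,v_4], [v_1,v_2,v_3], [v_1,v_2,v_4], [v_1,v_3,v_4], [v_2,v_3,v_4]
  3-simplices (5): [v_0,v_1,v_2,v_3], [v_0,v_1,v_2,v_4], [v_0,v_1,v_3,v_4], [v_0,v_2,v_3,v_4], [v_1,v_2,v_3,v_4]

so the chain groups are C_0 ≅ Z^5, C_1 ≅ Z^10, C_2 ≅ Z^10, C_3 ≅ Z^5.

Boundary ∂_1: C_1 → C_0 sends each edge [p,q] (with p < q) to q − p. For instance
  ∂[v_2,v_3] = [v_3] − [v_2].
The 5×10 boundary matrix has rank 4 and Smith normal form diag(1,1,1,1).

Boundary ∂_2: C_2 → C_1 acts by ∂[p,q,r] = [q,r] − [p,r] + [p,q]. For instance
  ∂[v_0,v_2,v_4] = [v_2,v_4] − [v_0,v_4] + [v_0,v_2],
  ∂[v_0,v_1,v_4] = [v_1,v_4] − [v_0,v_4] + [v_0,v_1].
The resulting 10×10 matrix has rank 6, and its Smith normal form has invariant factors (1,1,1,1,1,1).

Boundary ∂_3: C_3 → C_2 sends each 3-simplex σ to the alternating sum Σ_i (−1)^i (σ with its i-th vertex removed). For instance
  ∂[v_0,v_1,v_2,v_3] = [v_1,v_2,v_3] − [v_0,v_2,v_3] + [v_0,v_1,v_3] − [v_0,v_1,v_2],
  ∂[v_0,v_1,v_2,v_4] = [v_1,v_2,v_4] − [v_0,v_2,v_4] + [v_0,v_1,v_4] − [v_0,v_1,v_2].
The resulting 10×5 matrix has rank 4, and its Smith normal form has invariant factors (1,1,1,1).

From H_k ≅ ker(∂_k) / im(∂_{k+1}) we obtain:

  H_1: rank ker ∂_1 − rank ∂_2 = (10 − 4) − 6 = 0, and the invariant factors of ∂_2 are all 1, so H_1 ≅ 0.

H_1 = 0.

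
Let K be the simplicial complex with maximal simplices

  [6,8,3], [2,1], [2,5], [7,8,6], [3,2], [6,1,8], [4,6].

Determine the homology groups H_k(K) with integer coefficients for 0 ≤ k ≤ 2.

Fix the vertex order 1 < 2 < 3 < 4 < 5 < 6 < 7 < 8 and write every simplex with vertices in increasing order. Then dim K = 2 and the simplices of K are:

  0-simplices (8): [1], [2], [3], [4], [5], [6], [7], [8]
  1-simplices (11): [1,2], [1,6], [1,8], [2,3], [2,5], [3,6], [3,8], [4,6], [6,7], [6,8], [7,8]
  2-simplices (3): [1,6,8], [3,6,8], [6,7,8]

so the chain groups are C_0 ≅ Z^8, C_1 ≅ Z^11, C_2 ≅ Z^3.

Boundary ∂_1: C_1 → C_0 sends each edge [p,q] (with p < q) to q − p. For instance
  ∂[2,3] = [3] − [2].
The 8×11 boundary matrix has rank 7 and Smith normal form diag(1,1,1,1,1,1,1).

The boundary map ∂_2: C_2 → C_1 sends each 2-simplex [p,q,r] to [q,r] − [p,r] + [p,q]. For instance
  ∂[6,7,8] = [7,8] − [6,8] + [6,7],
  ∂[3,6,8] = [6,8] − [3,8] + [3,6].
The 11×3 boundary matrix has rank 3 and Smith normal form diag(1,1,1).

Computing H_k = (kernel of ∂_k) / (image of ∂_{k+1}):

  H_0: rank C_0 − rank ∂_1 = 8 − 7 = 1, and the invariant factors of ∂_1 are all 1, so H_0 = Z.
  H_1: rank ker ∂_1 − rank ∂_2 = (11 − 7) − 3 = 1, and the invariant factors of ∂_2 are all 1, so H_1 = Z.
  H_2: rank ker ∂_2 − rank ∂_3 = (3 − 3) − 0 = 0, and there is no ∂_3, so H_2 = 0.

H_0 ≅ Z,  H_1 ≅ Z,  H_2 = 0.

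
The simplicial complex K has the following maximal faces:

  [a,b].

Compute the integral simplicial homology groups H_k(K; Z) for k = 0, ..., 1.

H_0 ≅ Z,  H_1 = 0.

K has 2 vertices, 1 edge.
rank ∂_0 = 0, rank ∂_1 = 1 ⇒ b_0 = 2 − 0 − 1 = 1; all invariant factors of ∂_1 are 1 so no torsion. So H_0 = Z.
rank ∂_1 = 1, rank ∂_2 = 0 ⇒ b_1 = 1 − 1 − 0 = 0. So H_1 = 0.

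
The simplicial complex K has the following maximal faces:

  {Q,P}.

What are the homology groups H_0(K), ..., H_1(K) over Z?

H_0 ≅ Z,  H_1 = 0.

Order the vertices as P < Q. Listing each simplex with vertices in this order, K has dimension 1 with simplices:

  0-simplices (2): P, Q
  1-simplices (1): PQ

giving chain groups C_0 ≅ Z^2, C_1 ≅ Z^1.

The boundary map ∂_1: C_1 → C_0 is given by ∂[p,q] = [q] − [p]. For instance
  ∂PQ = Q − P.
The resulting 2×1 matrix has rank 1, and its Smith normal form has invariant factors (1).

Computing H_k = (kernel of ∂_k) / (image of ∂_{k+1}):

  H_0: rank C_0 − rank ∂_1 = 2 − 1 = 1, and the invariant factors of ∂_1 are all 1, so H_0 ≅ Z.
  H_1: rank ker ∂_1 − rank ∂_2 = (1 − 1) − 0 = 0, and there is no ∂_2, so H_1 ≅ 0.

As a check, the Euler characteristic is 2 − 1 = 1, which agrees with 1 − 0 = 1.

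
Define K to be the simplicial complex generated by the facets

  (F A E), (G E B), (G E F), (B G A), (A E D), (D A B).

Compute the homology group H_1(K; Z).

We work with the vertex ordering A < B < D < E < F < G. The simplices of K, each written with vertices in increasing order, are:

  0-simplices (6): A, B, D, E, F, G
  1-simplices (12): AB, AD, AE, AF, AG, BD, BE, BG, DE, EF, EG, FG
  2-simplices (6): ABD, ABG, ADE, AEF, BEG, EFG

Hence C_0 ≅ Z^6, C_1 ≅ Z^12, C_2 ≅ Z^6.

Boundary ∂_1: C_1 → C_0 sends each edge [p,q] (with p < q) to q − p.
The resulting 6×12 matrix has rank 5, and its Smith normal form has invariant factors (1,1,1,1,1).

∂_2: C_2 → C_1 maps a triangle to the signed sum of its edges. For instance
  ∂BEG = EG − BG + BE,
  ∂EFG = FG − EG + EF.
The resulting 12×6 matrix has rank 6, and its Smith normal form has invariant factors (1,1,1,1,1,1).

Computing H_k = (kernel of ∂_k) / (image of ∂_{k+1}):

  H_1: rank ker ∂_1 − rank ∂_2 = (12 − 5) − 6 = 1, and the invariant factors of ∂_2 are all 1, so H_1 ≅ Z.

H_1 ≅ Z.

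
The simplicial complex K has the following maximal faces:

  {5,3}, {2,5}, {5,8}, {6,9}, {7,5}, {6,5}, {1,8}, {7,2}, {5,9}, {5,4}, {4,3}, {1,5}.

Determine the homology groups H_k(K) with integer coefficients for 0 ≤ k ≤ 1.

We work with the vertex ordering 1 < 2 < 3 < 4 < 5 < 6 < 7 < 8 < 9. The simplices of K, each written with vertices in increasing order, are:

  0-simplices (9): [1], [2], [3], [4], [5], [6], [7], [8], [9]
  1-simplices (12): [1,5], [1,8], [2,5], [2,7], [3,4], [3,5], [4,5], [5,6], [5,7], [5,8], [5,9], [6,9]

giving chain groups C_0 ≅ Z^9, C_1 ≅ Z^12.

∂_1: C_1 → C_0 is given by ∂[p,q] = [q] − [p]. For instance
  ∂[1,5] = [5] − [1].
The resulting 9×12 matrix has rank 8, and its Smith normal form has invariant factors (1,1,1,1,1,1,1,1).

Reading off H_k = ker ∂_k / im ∂_{k+1}:

  H_0: rank C_0 − rank ∂_1 = 9 − 8 = 1, and the invariant factors of ∂_1 are all 1, so H_0 ≅ Z.
  H_1: rank ker ∂_1 − rank ∂_2 = (12 − 8) − 0 = 4, and there is no ∂_2, so H_1 ≅ Z^4.

As a check, the Euler characteristic is 9 − 12 = -3, which agrees with 1 − 4 = -3.

H_0 = Z,  H_1 = Z^4.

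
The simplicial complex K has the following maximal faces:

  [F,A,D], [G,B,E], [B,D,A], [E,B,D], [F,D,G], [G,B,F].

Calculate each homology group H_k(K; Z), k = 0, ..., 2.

Order the vertices as A < B < D < E < F < G. Listing each simplex with vertices in this order, K has dimension 2 with simplices:

  0-simplices (6): A, B, D, E, F, G
  1-simplices (12): AB, AD, AF, BD, BE, BF, BG, DE, DF, DG, EG, FG
  2-simplices (6): ABD, ADF, BDE, BEG, BFG, DFG

giving chain groups C_0 ≅ Z^6, C_1 ≅ Z^12, C_2 ≅ Z^6.

Boundary ∂_1: C_1 → C_0 is given by ∂[p,q] = [q] − [p]. For instance
  ∂BE = E − B.
The 6×12 boundary matrix has rank 5 and Smith normal form diag(1,1,1,1,1).

The boundary map ∂_2: C_2 → C_1 sends each 2-simplex [p,q,r] to [q,r] − [p,r] + [p,q]. For instance
  ∂BFG = FG − BG + BF,
  ∂BDE = DE − BE + BD.
As a 12×6 matrix over Z this has rank 6, with invariant factors (1,1,1,1,1,1).

Reading off H_k = ker ∂_k / im ∂_{k+1}:

  H_0: rank C_0 − rank ∂_1 = 6 − 5 = 1, and the invariant factors of ∂_1 are all 1, so H_0 ≅ Z.
  H_1: rank ker ∂_1 − rank ∂_2 = (12 − 5) − 6 = 1, and the invariant factors of ∂_2 are all 1, so H_1 ≅ Z.
  H_2: rank ker ∂_2 − rank ∂_3 = (6 − 6) − 0 = 0, and there is no ∂_3, so H_2 ≅ 0.

H_0 = Z,  H_1 = Z,  H_2 = 0.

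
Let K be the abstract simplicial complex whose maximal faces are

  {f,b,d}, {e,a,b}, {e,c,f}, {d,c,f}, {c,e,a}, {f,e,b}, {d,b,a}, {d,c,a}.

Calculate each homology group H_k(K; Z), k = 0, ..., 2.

H_0 = Z,  H_1 = 0,  H_2 = Z.

We work with the vertex ordering a < b < c < d < e < f. The simplices of K, each written with vertices in increasing order, are:

  0-simplices (6): a, b, c, d, e, f
  1-simplices (12): ab, ac, ad, ae, bd, be, bf, cd, ce, cf, df, ef
  2-simplices (8): abd, abe, acd, ace, bdf, bef, cdf, cef

so the chain groups are C_0 ≅ Z^6, C_1 ≅ Z^12, C_2 ≅ Z^8.

The boundary map ∂_1: C_1 → C_0 maps an edge to its endpoints' difference, ∂[p,q] = q − p.
This gives a 6×12 integer matrix of rank 5; reducing to Smith normal form yields diagonal entries (1,1,1,1,1).

∂_2: C_2 → C_1 acts by ∂[p,q,r] = [q,r] − [p,r] + [p,q]. For instance
  ∂cef = ef − cf + ce,
  ∂acd = cd − ad + ac.
The 12×8 boundary matrix has rank 7 and Smith normal form diag(1,1,1,1,1,1,1).

Reading off H_k = ker ∂_k / im ∂_{k+1}:

  H_0: rank C_0 − rank ∂_1 = 6 − 5 = 1, and the invariant factors of ∂_1 are all 1, so H_0 ≅ Z.
  H_1: rank ker ∂_1 − rank ∂_2 = (12 − 5) − 7 = 0, and the invariant factors of ∂_2 are all 1, so H_1 ≅ 0.
  H_2: rank ker ∂_2 − rank ∂_3 = (8 − 7) − 0 = 1, and there is no ∂_3, so H_2 ≅ Z.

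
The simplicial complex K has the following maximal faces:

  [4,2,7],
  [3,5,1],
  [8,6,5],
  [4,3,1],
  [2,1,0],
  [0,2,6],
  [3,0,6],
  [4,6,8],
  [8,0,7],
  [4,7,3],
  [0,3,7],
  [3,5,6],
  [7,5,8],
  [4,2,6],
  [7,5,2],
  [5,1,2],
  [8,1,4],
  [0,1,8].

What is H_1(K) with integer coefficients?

H_1 ≅ Z^2.

K has 9 vertices, 27 edges, 18 triangles.
rank ∂_1 = 8, rank ∂_2 = 17 ⇒ b_1 = 27 − 8 − 17 = 2; all invariant factors of ∂_2 are 1 so no torsion. So H_1 = Z^2.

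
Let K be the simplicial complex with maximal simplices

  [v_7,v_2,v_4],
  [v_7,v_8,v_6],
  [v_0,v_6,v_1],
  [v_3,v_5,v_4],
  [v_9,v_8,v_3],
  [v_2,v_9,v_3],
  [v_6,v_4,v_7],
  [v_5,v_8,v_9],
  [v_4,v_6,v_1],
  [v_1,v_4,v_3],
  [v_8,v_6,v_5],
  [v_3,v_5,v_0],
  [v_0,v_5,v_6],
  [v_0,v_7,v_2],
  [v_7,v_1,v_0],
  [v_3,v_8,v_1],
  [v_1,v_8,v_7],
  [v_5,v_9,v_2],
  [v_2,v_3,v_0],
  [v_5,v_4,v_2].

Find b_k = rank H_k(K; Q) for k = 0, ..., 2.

b_0 = 1, b_1 = 1, b_2 = 0.

K has 10 vertices, 30 edges, 20 triangles.
rank ∂_0 = 0, rank ∂_1 = 9 ⇒ b_0 = 10 − 0 − 9 = 1; all invariant factors of ∂_1 are 1 so no torsion. So H_0 = Z.
rank ∂_1 = 9, rank ∂_2 = 20 ⇒ b_1 = 30 − 9 − 20 = 1; ∂_2 has invariant factor(s) [2] giving torsion. So H_1 = Z ⊕ Z/2.
rank ∂_2 = 20, rank ∂_3 = 0 ⇒ b_2 = 20 − 20 − 0 = 0. So H_2 = 0.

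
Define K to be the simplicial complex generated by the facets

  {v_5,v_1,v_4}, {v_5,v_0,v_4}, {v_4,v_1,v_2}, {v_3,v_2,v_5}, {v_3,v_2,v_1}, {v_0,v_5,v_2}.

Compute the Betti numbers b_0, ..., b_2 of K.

Take the total order v_0 < v_1 < v_2 < v_3 < v_4 < v_5 on the vertex set. Then K (dimension 2) consists of the simplices:

  0-simplices (6): [v_0], [v_1], [v_2], [v_3], [v_4], [v_5]
  1-simplices (12): [v_0,v_2], [v_0,v_4], [v_0,v_5], [v_1,v_2], [v_1,v_3], [v_1,v_4], [v_1,v_5], [v_2,v_3], [v_2,v_4], [v_2,v_5], [v_3,v_5], [v_4,v_5]
  2-simplices (6): [v_0,v_2,v_5], [v_0,v_4,v_5], [v_1,v_2,v_3], [v_1,v_2,v_4], [v_1,v_4,v_5], [v_2,v_3,v_5]

so the chain groups are C_0 ≅ Z^6, C_1 ≅ Z^12, C_2 ≅ Z^6.

Boundary ∂_1: C_1 → C_0 maps an edge to its endpoints' difference, ∂[p,q] = q − p. For instance
  ∂[v_0,v_2] = [v_2] − [v_0].
The resulting 6×12 matrix has rank 5, and its Smith normal form has invariant factors (1,1,1,1,1).

The boundary map ∂_2: C_2 → C_1 sends each 2-simplex [p,q,r] to [q,r] − [p,r] + [p,q]. For instance
  ∂[v_1,v_2,v_3] = [v_2,v_3] − [v_1,v_3] + [v_1,v_2],
  ∂[v_1,v_4,v_5] = [v_4,v_5] − [v_1,v_5] + [v_1,v_4].
As a 12×6 matrix over Z this has rank 6, with invariant factors (1,1,1,1,1,1).

Computing H_k = (kernel of ∂_k) / (image of ∂_{k+1}):

  H_0: rank C_0 − rank ∂_1 = 6 − 5 = 1, and the invariant factors of ∂_1 are all 1, so H_0 ≅ Z.
  H_1: rank ker ∂_1 − rank ∂_2 = (12 − 5) − 6 = 1, and the invariant factors of ∂_2 are all 1, so H_1 ≅ Z.
  H_2: rank ker ∂_2 − rank ∂_3 = (6 − 6) − 0 = 0, and there is no ∂_3, so H_2 ≅ 0.

Hence the Betti numbers are b_0 = 1, b_1 = 1, b_2 = 0.

b_0 = 1, b_1 = 1, b_2 = 0.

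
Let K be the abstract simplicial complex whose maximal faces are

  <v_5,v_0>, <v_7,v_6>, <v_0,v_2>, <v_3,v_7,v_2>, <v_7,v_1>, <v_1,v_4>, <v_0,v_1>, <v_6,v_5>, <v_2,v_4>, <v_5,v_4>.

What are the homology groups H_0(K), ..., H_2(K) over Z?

Order the vertices as v_0 < v_1 < v_2 < v_3 < v_4 < v_5 < v_6 < v_7. Listing each simplex with vertices in this order, K has dimension 2 with simplices:

  0-simplices (8): [v_0], [v_1], [v_2], [v_3], [v_4], [v_5], [v_6], [v_7]
  1-simplices (12): [v_0,v_1], [v_0,v_2], [v_0,v_5], [v_1,v_4], [v_1,v_7], [v_2,v_3], [v_2,v_4], [v_2,v_7], [v_3,v_7], [v_4,v_5], [v_5,v_6], [v_6,v_7]
  2-simplices (1): [v_2,v_3,v_7]

so the chain groups are C_0 ≅ Z^8, C_1 ≅ Z^12, C_2 ≅ Z^1.

Boundary ∂_1: C_1 → C_0 is given by ∂[p,q] = [q] − [p].
This gives a 8×12 integer matrix of rank 7; reducing to Smith normal form yields diagonal entries (1,1,1,1,1,1,1).

∂_2: C_2 → C_1 acts by ∂[p,q,r] = [q,r] − [p,r] + [p,q]. For instance
  ∂[v_2,v_3,v_7] = [v_3,v_7] − [v_2,v_7] + [v_2,v_3].
This gives a 12×1 integer matrix of rank 1; reducing to Smith normal form yields diagonal entries (1).

Reading off H_k = ker ∂_k / im ∂_{k+1}:

  H_0: rank C_0 − rank ∂_1 = 8 − 7 = 1, and the invariant factors of ∂_1 are all 1, so H_0 = Z.
  H_1: rank ker ∂_1 − rank ∂_2 = (12 − 7) − 1 = 4, and the invariant factors of ∂_2 are all 1, so H_1 = Z^4.
  H_2: rank ker ∂_2 − rank ∂_3 = (1 − 1) − 0 = 0, and there is no ∂_3, so H_2 = 0.

As a check, the Euler characteristic is 8 − 12 + 1 = -3, which agrees with 1 − 4 + 0 = -3.

H_0 ≅ Z,  H_1 ≅ Z^4,  H_2 = 0.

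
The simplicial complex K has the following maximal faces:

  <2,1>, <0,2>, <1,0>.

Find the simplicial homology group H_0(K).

Order the vertices as 0 < 1 < 2. Listing each simplex with vertices in this order, K has dimension 1 with simplices:

  0-simplices (3): [0], [1], [2]
  1-simplices (3): [0,1], [0,2], [1,2]

Hence C_0 ≅ Z^3, C_1 ≅ Z^3.

Boundary ∂_1: C_1 → C_0 sends each edge [p,q] (with p < q) to q − p. For instance
  ∂[1,2] = [2] − [1].
As a 3×3 matrix over Z this has rank 2, with invariant factors (1,1).

From H_k ≅ ker(∂_k) / im(∂_{k+1}) we obtain:

  H_0: rank C_0 − rank ∂_1 = 3 − 2 = 1, and the invariant factors of ∂_1 are all 1, so H_0 = Z.

H_0 ≅ Z.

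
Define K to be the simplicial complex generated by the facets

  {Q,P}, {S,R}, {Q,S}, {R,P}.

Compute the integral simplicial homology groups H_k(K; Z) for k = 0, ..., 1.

H_0 ≅ Z,  H_1 ≅ Z.

K has 4 vertices, 4 edges.
rank ∂_0 = 0, rank ∂_1 = 3 ⇒ b_0 = 4 − 0 − 3 = 1; all invariant factors of ∂_1 are 1 so no torsion. So H_0 = Z.
rank ∂_1 = 3, rank ∂_2 = 0 ⇒ b_1 = 4 − 3 − 0 = 1. So H_1 = Z.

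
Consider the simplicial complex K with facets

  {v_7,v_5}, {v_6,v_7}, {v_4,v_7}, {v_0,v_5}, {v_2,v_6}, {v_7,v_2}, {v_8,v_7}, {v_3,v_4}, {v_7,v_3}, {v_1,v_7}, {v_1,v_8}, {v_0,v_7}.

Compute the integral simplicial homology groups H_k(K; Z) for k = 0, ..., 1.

K has 9 vertices, 12 edges.
rank ∂_0 = 0, rank ∂_1 = 8 ⇒ b_0 = 9 − 0 − 8 = 1; all invariant factors of ∂_1 are 1 so no torsion. So H_0 = Z.
rank ∂_1 = 8, rank ∂_2 = 0 ⇒ b_1 = 12 − 8 − 0 = 4. So H_1 = Z^4.

H_0 = Z,  H_1 = Z^4.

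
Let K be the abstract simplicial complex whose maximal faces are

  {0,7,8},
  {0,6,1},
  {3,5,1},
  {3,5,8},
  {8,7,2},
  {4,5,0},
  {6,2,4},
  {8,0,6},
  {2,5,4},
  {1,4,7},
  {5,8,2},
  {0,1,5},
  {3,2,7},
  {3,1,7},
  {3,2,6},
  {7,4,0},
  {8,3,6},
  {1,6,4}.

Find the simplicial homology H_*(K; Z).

H_0 ≅ Z,  H_1 ≅ Z ⊕ Z/2Z,  H_2 = 0.

K has 9 vertices, 27 edges, 18 triangles.
rank ∂_0 = 0, rank ∂_1 = 8 ⇒ b_0 = 9 − 0 − 8 = 1; all invariant factors of ∂_1 are 1 so no torsion. So H_0 = Z.
rank ∂_1 = 8, rank ∂_2 = 18 ⇒ b_1 = 27 − 8 − 18 = 1; ∂_2 has invariant factor(s) [2] giving torsion. So H_1 = Z ⊕ Z/2Z.
rank ∂_2 = 18, rank ∂_3 = 0 ⇒ b_2 = 18 − 18 − 0 = 0. So H_2 = 0.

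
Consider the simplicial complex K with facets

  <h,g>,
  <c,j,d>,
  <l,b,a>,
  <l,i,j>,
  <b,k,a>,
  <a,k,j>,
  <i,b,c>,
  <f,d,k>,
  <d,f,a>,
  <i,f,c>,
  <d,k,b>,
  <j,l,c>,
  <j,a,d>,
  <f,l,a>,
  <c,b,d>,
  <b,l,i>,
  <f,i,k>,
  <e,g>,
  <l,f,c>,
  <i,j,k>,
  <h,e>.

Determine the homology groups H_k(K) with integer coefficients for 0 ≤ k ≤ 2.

Fix the vertex order a < b < c < d < e < f < g < h < i < j < k < l and write every simplex with vertices in increasing order. Then dim K = 2 and the simplices of K are:

  0-simplices (12): a, b, c, d, e, f, g, h, i, j, k, l
  1-simplices (30): ab, ad, af, aj, ak, al, bc, bd, bi, bk, bl, cd, cf, ci, cj, cl, df, dj, dk, eg, eh, fi, fk, fl, gh, ij, ik, il, jk, jl
  2-simplices (18): abk, abl, adf, adj, afl, ajk, bcd, bci, bdk, bil, cdj, cfi, cfl, cjl, dfk, fik, ijk, ijl

Hence C_0 ≅ Z^12, C_1 ≅ Z^30, C_2 ≅ Z^18.

∂_1: C_1 → C_0 sends each edge [p,q] (with p < q) to q − p. For instance
  ∂cl = l − c.
The resulting 12×30 matrix has rank 10, and its Smith normal form has invariant factors (1,1,1,1,1,1,1,1,1,1).

Boundary ∂_2: C_2 → C_1 sends each 2-simplex [p,q,r] to [q,r] − [p,r] + [p,q]. For instance
  ∂cdj = dj − cj + cd,
  ∂bil = il − bl + bi.
The resulting 30×18 matrix has rank 18, and its Smith normal form has invariant factors (1,1,1,1,1,1,1,1,1,1,1,1,1,1,1,1,1,2).

Now H_k = ker ∂_k / im ∂_{k+1}, so:

  H_0: rank C_0 − rank ∂_1 = 12 − 10 = 2, and the invariant factors of ∂_1 are all 1, so H_0 = Z^2.
  H_1: rank ker ∂_1 − rank ∂_2 = (30 − 10) − 18 = 2, and ∂_2 has invariant factor 2 > 1, so H_1 = Z^2 ⊕ Z/2.
  H_2: rank ker ∂_2 − rank ∂_3 = (18 − 18) − 0 = 0, and there is no ∂_3, so H_2 = 0.

As a check, the Euler characteristic is 12 − 30 + 18 = 0, which agrees with 2 − 2 + 0 = 0.

H_0 = Z^2,  H_1 = Z^2 ⊕ Z/2,  H_2 = 0.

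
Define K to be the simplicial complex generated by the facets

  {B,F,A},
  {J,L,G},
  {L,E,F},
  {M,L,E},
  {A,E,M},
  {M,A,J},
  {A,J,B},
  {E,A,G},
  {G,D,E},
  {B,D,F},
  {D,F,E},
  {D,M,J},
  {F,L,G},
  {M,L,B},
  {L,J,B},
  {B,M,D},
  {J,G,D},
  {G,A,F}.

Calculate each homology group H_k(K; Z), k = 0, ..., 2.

H_0 ≅ Z,  H_1 ≅ Z ⊕ Z/2,  H_2 = 0.

K has 9 vertices, 27 edges, 18 triangles.
rank ∂_0 = 0, rank ∂_1 = 8 ⇒ b_0 = 9 − 0 − 8 = 1; all invariant factors of ∂_1 are 1 so no torsion. So H_0 ≅ Z.
rank ∂_1 = 8, rank ∂_2 = 18 ⇒ b_1 = 27 − 8 − 18 = 1; ∂_2 has invariant factor(s) [2] giving torsion. So H_1 ≅ Z ⊕ Z/2.
rank ∂_2 = 18, rank ∂_3 = 0 ⇒ b_2 = 18 − 18 − 0 = 0. So H_2 ≅ 0.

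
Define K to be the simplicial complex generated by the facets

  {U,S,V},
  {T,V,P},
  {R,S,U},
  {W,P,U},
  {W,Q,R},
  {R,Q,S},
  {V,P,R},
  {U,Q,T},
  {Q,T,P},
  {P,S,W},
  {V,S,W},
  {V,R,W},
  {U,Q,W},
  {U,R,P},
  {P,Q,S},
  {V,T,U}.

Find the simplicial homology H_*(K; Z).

H_0 ≅ Z,  H_1 ≅ Z^2,  H_2 ≅ Z.

We work with the vertex ordering P < Q < R < S < T < U < V < W. The simplices of K, each written with vertices in increasing order, are:

  0-simplices (8): P, Q, R, S, T, U, V, W
  1-simplices (24): PQ, PR, PS, PT, PU, PV, PW, QR, QS, QT, QU, QW, RS, RU, RV, RW, SU, SV, SW, TU, TV, UV, UW, VW
  2-simplices (16): PQS, PQT, PRU, PRV, PSW, PTV, PUW, QRS, QRW, QTU, QUW, RSU, RVW, SUV, SVW, TUV

Hence C_0 ≅ Z^8, C_1 ≅ Z^24, C_2 ≅ Z^16.

∂_1: C_1 → C_0 maps an edge to its endpoints' difference, ∂[p,q] = q − p.
This gives a 8×24 integer matrix of rank 7; reducing to Smith normal form yields diagonal entries (1,1,1,1,1,1,1).

∂_2: C_2 → C_1 sends each 2-simplex [p,q,r] to [q,r] − [p,r] + [p,q]. For instance
  ∂QRW = RW − QW + QR,
  ∂RSU = SU − RU + RS.
As a 24×16 matrix over Z this has rank 15, with invariant factors (1,1,1,1,1,1,1,1,1,1,1,1,1,1,1).

Computing H_k = (kernel of ∂_k) / (image of ∂_{k+1}):

  H_0: rank C_0 − rank ∂_1 = 8 − 7 = 1, and the invariant factors of ∂_1 are all 1, so H_0 = Z.
  H_1: rank ker ∂_1 − rank ∂_2 = (24 − 7) − 15 = 2, and the invariant factors of ∂_2 are all 1, so H_1 = Z^2.
  H_2: rank ker ∂_2 − rank ∂_3 = (16 − 15) − 0 = 1, and there is no ∂_3, so H_2 = Z.

As a check, the Euler characteristic is 8 − 24 + 16 = 0, which agrees with 1 − 2 + 1 = 0.
(K is a triangulation of the torus T^2.)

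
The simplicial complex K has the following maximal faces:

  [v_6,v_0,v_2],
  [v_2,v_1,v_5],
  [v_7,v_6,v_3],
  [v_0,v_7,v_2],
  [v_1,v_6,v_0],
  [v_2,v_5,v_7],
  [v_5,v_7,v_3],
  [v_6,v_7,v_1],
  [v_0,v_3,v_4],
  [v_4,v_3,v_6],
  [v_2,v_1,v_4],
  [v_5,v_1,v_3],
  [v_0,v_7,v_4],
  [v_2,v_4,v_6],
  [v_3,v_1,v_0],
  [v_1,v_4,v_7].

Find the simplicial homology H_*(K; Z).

H_0 ≅ Z,  H_1 ≅ Z^2,  H_2 ≅ Z.

We work with the vertex ordering v_0 < v_1 < v_2 < v_3 < v_4 < v_5 < v_6 < v_7. The simplices of K, each written with vertices in increasing order, are:

  0-simplices (8): [v_0], [v_1], [v_2], [v_3], [v_4], [v_5], [v_6], [v_7]
  1-simplices (24): (24 of them)
  2-simplices (16): (16 of them)

so the chain groups are C_0 ≅ Z^8, C_1 ≅ Z^24, C_2 ≅ Z^16.

The boundary map ∂_1: C_1 → C_0 maps an edge to its endpoints' difference, ∂[p,q] = q − p. For instance
  ∂[v_0,v_4] = [v_4] − [v_0].
The 8×24 boundary matrix has rank 7 and Smith normal form diag(1,1,1,1,1,1,1).

The boundary map ∂_2: C_2 → C_1 maps a triangle to the signed sum of its edges. For instance
  ∂[v_1,v_2,v_4] = [v_2,v_4] − [v_1,v_4] + [v_1,v_2],
  ∂[v_0,v_4,v_7] = [v_4,v_7] − [v_0,v_7] + [v_0,v_4].
The 24×16 boundary matrix has rank 15 and Smith normal form diag(1,1,1,1,1,1,1,1,1,1,1,1,1,1,1).

Reading off H_k = ker ∂_k / im ∂_{k+1}:

  H_0: rank C_0 − rank ∂_1 = 8 − 7 = 1, and the invariant factors of ∂_1 are all 1, so H_0 = Z.
  H_1: rank ker ∂_1 − rank ∂_2 = (24 − 7) − 15 = 2, and the invariant factors of ∂_2 are all 1, so H_1 = Z^2.
  H_2: rank ker ∂_2 − rank ∂_3 = (16 − 15) − 0 = 1, and there is no ∂_3, so H_2 = Z.

As a check, the Euler characteristic is 8 − 24 + 16 = 0, which agrees with 1 − 2 + 1 = 0.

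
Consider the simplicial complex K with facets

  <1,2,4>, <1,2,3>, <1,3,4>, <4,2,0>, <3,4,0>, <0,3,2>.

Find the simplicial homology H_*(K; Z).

K has 5 vertices, 9 edges, 6 triangles.
rank ∂_0 = 0, rank ∂_1 = 4 ⇒ b_0 = 5 − 0 − 4 = 1; all invariant factors of ∂_1 are 1 so no torsion. So H_0 ≅ Z.
rank ∂_1 = 4, rank ∂_2 = 5 ⇒ b_1 = 9 − 4 − 5 = 0; all invariant factors of ∂_2 are 1 so no torsion. So H_1 ≅ 0.
rank ∂_2 = 5, rank ∂_3 = 0 ⇒ b_2 = 6 − 5 − 0 = 1. So H_2 ≅ Z.

H_0 ≅ Z,  H_1 = 0,  H_2 ≅ Z.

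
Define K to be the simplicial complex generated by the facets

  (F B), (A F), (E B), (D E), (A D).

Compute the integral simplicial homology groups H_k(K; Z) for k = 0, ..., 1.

Take the total order A < B < D < E < F on the vertex set. Then K (dimension 1) consists of the simplices:

  0-simplices (5): A, B, D, E, F
  1-simplices (5): AD, AF, BE, BF, DE

so the chain groups are C_0 ≅ Z^5, C_1 ≅ Z^5.

∂_1: C_1 → C_0 sends each edge [p,q] (with p < q) to q − p.
As a 5×5 matrix over Z this has rank 4, with invariant factors (1,1,1,1).

Reading off H_k = ker ∂_k / im ∂_{k+1}:

  H_0: rank C_0 − rank ∂_1 = 5 − 4 = 1, and the invariant factors of ∂_1 are all 1, so H_0 ≅ Z.
  H_1: rank ker ∂_1 − rank ∂_2 = (5 − 4) − 0 = 1, and there is no ∂_2, so H_1 ≅ Z.

(K is a triangulation of the circle S^1.)

H_0 ≅ Z,  H_1 ≅ Z.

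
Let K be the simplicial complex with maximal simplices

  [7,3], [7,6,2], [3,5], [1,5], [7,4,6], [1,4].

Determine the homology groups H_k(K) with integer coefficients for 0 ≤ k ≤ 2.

We work with the vertex ordering 1 < 2 < 3 < 4 < 5 < 6 < 7. The simplices of K, each written with vertices in increasing order, are:

  0-simplices (7): [1], [2], [3], [4], [5], [6], [7]
  1-simplices (9): [1,4], [1,5], [2,6], [2,7], [3,5], [3,7], [4,6], [4,7], [6,7]
  2-simplices (2): [2,6,7], [4,6,7]

so the chain groups are C_0 ≅ Z^7, C_1 ≅ Z^9, C_2 ≅ Z^2.

∂_1: C_1 → C_0 maps an edge to its endpoints' difference, ∂[p,q] = q − p. For instance
  ∂[3,5] = [5] − [3].
The resulting 7×9 matrix has rank 6, and its Smith normal form has invariant factors (1,1,1,1,1,1).

∂_2: C_2 → C_1 maps a triangle to the signed sum of its edges. For instance
  ∂[2,6,7] = [6,7] − [2,7] + [2,6],
  ∂[4,6,7] = [6,7] − [4,7] + [4,6].
The resulting 9×2 matrix has rank 2, and its Smith normal form has invariant factors (1,1).

Now H_k = ker ∂_k / im ∂_{k+1}, so:

  H_0: rank C_0 − rank ∂_1 = 7 − 6 = 1, and the invariant factors of ∂_1 are all 1, so H_0 = Z.
  H_1: rank ker ∂_1 − rank ∂_2 = (9 − 6) − 2 = 1, and the invariant factors of ∂_2 are all 1, so H_1 = Z.
  H_2: rank ker ∂_2 − rank ∂_3 = (2 − 2) − 0 = 0, and there is no ∂_3, so H_2 = 0.

As a check, the Euler characteristic is 7 − 9 + 2 = 0, which agrees with 1 − 1 + 0 = 0.

H_0 ≅ Z,  H_1 ≅ Z,  H_2 = 0.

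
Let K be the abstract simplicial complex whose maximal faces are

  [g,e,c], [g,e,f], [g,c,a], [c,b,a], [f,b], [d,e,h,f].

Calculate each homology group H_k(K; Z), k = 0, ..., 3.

H_0 ≅ Z,  H_1 ≅ Z,  H_2 = 0,  H_3 = 0.

K has 8 vertices, 15 edges, 8 triangles, 1 3-simplex.
rank ∂_0 = 0, rank ∂_1 = 7 ⇒ b_0 = 8 − 0 − 7 = 1; all invariant factors of ∂_1 are 1 so no torsion. So H_0 ≅ Z.
rank ∂_1 = 7, rank ∂_2 = 7 ⇒ b_1 = 15 − 7 − 7 = 1; all invariant factors of ∂_2 are 1 so no torsion. So H_1 ≅ Z.
rank ∂_2 = 7, rank ∂_3 = 1 ⇒ b_2 = 8 − 7 − 1 = 0; all invariant factors of ∂_3 are 1 so no torsion. So H_2 ≅ 0.
rank ∂_3 = 1, rank ∂_4 = 0 ⇒ b_3 = 1 − 1 − 0 = 0. So H_3 ≅ 0.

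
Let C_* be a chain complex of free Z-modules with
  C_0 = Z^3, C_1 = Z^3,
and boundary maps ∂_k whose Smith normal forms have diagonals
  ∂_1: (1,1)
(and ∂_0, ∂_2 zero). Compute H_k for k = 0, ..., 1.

H_0: b_0 = 3 − 0 − 2 = 1; torsion from ∂_1 factors > 1: none. So H_0 ≅ Z.
H_1: b_1 = 3 − 2 − 0 = 1; torsion from ∂_2 factors > 1: none. So H_1 ≅ Z.

H_0 ≅ Z,  H_1 ≅ Z.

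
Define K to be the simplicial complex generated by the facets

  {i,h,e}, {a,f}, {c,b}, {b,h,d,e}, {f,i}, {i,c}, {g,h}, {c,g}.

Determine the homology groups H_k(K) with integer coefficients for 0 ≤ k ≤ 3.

Fix the vertex order a < b < c < d < e < f < g < h < i and write every simplex with vertices in increasing order. Then dim K = 3 and the simplices of K are:

  0-simplices (9): a, b, c, d, e, f, g, h, i
  1-simplices (14): af, bc, bd, be, bh, cg, ci, de, dh, eh, ei, fi, gh, hi
  2-simplices (5): bde, bdh, beh, deh, ehi
  3-simplices (1): bdeh

giving chain groups C_0 ≅ Z^9, C_1 ≅ Z^14, C_2 ≅ Z^5, C_3 ≅ Z^1.

∂_1: C_1 → C_0 maps an edge to its endpoints' difference, ∂[p,q] = q − p.
As a 9×14 matrix over Z this has rank 8, with invariant factors (1,1,1,1,1,1,1,1).

Boundary ∂_2: C_2 → C_1 maps a triangle to the signed sum of its edges. For instance
  ∂deh = eh − dh + de,
  ∂bdh = dh − bh + bd.
As a 14×5 matrix over Z this has rank 4, with invariant factors (1,1,1,1).

Boundary ∂_3: C_3 → C_2 sends each 3-simplex σ to the alternating sum Σ_i (−1)^i (σ with its i-th vertex removed). For instance
  ∂bdeh = deh − beh + bdh − bde.
This gives a 5×1 integer matrix of rank 1; reducing to Smith normal form yields diagonal entries (1).

Reading off H_k = ker ∂_k / im ∂_{k+1}:

  H_0: rank C_0 − rank ∂_1 = 9 − 8 = 1, and the invariant factors of ∂_1 are all 1, so H_0 = Z.
  H_1: rank ker ∂_1 − rank ∂_2 = (14 − 8) − 4 = 2, and the invariant factors of ∂_2 are all 1, so H_1 = Z^2.
  H_2: rank ker ∂_2 − rank ∂_3 = (5 − 4) − 1 = 0, and the invariant factors of ∂_3 are all 1, so H_2 = 0.
  H_3: rank ker ∂_3 − rank ∂_4 = (1 − 1) − 0 = 0, and there is no ∂_4, so H_3 = 0.

H_0 = Z,  H_1 = Z^2,  H_2 = 0,  H_3 = 0.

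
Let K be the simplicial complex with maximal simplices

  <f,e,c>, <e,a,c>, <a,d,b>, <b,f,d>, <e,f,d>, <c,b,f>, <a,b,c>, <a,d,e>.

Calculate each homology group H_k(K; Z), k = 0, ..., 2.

H_0 ≅ Z,  H_1 = 0,  H_2 ≅ Z.

K has 6 vertices, 12 edges, 8 triangles.
rank ∂_0 = 0, rank ∂_1 = 5 ⇒ b_0 = 6 − 0 − 5 = 1; all invariant factors of ∂_1 are 1 so no torsion. So H_0 = Z.
rank ∂_1 = 5, rank ∂_2 = 7 ⇒ b_1 = 12 − 5 − 7 = 0; all invariant factors of ∂_2 are 1 so no torsion. So H_1 = 0.
rank ∂_2 = 7, rank ∂_3 = 0 ⇒ b_2 = 8 − 7 − 0 = 1. So H_2 = Z.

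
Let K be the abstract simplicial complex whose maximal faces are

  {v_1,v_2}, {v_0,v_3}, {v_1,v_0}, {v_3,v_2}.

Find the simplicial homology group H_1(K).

H_1 ≅ Z.

We work with the vertex ordering v_0 < v_1 < v_2 < v_3. The simplices of K, each written with vertices in increasing order, are:

  0-simplices (4): [v_0], [v_1], [v_2], [v_3]
  1-simplices (4): [v_0,v_1], [v_0,v_3], [v_1,v_2], [v_2,v_3]

so the chain groups are C_0 ≅ Z^4, C_1 ≅ Z^4.

The boundary map ∂_1: C_1 → C_0 sends each edge [p,q] (with p < q) to q − p. For instance
  ∂[v_0,v_3] = [v_3] − [v_0].
This gives a 4×4 integer matrix of rank 3; reducing to Smith normal form yields diagonal entries (1,1,1).

From H_k ≅ ker(∂_k) / im(∂_{k+1}) we obtain:

  H_1: rank ker ∂_1 − rank ∂_2 = (4 − 3) − 0 = 1, and there is no ∂_2, so H_1 = Z.

(K is a triangulation of the circle S^1.)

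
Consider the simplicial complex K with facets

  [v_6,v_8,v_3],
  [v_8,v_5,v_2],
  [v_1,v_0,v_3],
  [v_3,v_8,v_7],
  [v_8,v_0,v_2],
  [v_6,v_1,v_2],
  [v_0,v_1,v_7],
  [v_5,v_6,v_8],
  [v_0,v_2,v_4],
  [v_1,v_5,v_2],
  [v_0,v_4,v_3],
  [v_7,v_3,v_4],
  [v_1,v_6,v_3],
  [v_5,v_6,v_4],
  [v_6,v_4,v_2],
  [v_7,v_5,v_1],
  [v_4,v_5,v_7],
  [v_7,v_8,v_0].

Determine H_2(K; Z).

Fix the vertex order v_0 < v_1 < v_2 < v_3 < v_4 < v_5 < v_6 < v_7 < v_8 and write every simplex with vertices in increasing order. Then dim K = 2 and the simplices of K are:

  0-simplices (9): [v_0], [v_1], [v_2], [v_3], [v_4], [v_5], [v_6], [v_7], [v_8]
  1-simplices (27): (27 of them)
  2-simplices (18): (18 of them)

Hence C_0 ≅ Z^9, C_1 ≅ Z^27, C_2 ≅ Z^18.

The boundary map ∂_1: C_1 → C_0 sends each edge [p,q] (with p < q) to q − p.
This gives a 9×27 integer matrix of rank 8; reducing to Smith normal form yields diagonal entries (1,1,1,1,1,1,1,1).

∂_2: C_2 → C_1 sends each 2-simplex [p,q,r] to [q,r] − [p,r] + [p,q]. For instance
  ∂[v_3,v_6,v_8] = [v_6,v_8] − [v_3,v_8] + [v_3,v_6],
  ∂[v_1,v_2,v_5] = [v_2,v_5] − [v_1,v_5] + [v_1,v_2].
The resulting 27×18 matrix has rank 18, and its Smith normal form has invariant factors (1,1,1,1,1,1,1,1,1,1,1,1,1,1,1,1,1,2).

Computing H_k = (kernel of ∂_k) / (image of ∂_{k+1}):

  H_2: rank ker ∂_2 − rank ∂_3 = (18 − 18) − 0 = 0, and there is no ∂_3, so H_2 ≅ 0.

H_2 ≅ 0.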